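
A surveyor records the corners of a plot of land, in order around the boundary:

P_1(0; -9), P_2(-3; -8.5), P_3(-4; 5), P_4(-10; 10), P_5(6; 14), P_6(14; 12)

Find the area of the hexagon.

258

Apply the shoelace formula: 2A = Σ (x_i·y_{i+1} − x_{i+1}·y_i), indices taken mod 6.
Σ = (-27) + (-49) + (10) + (-200) + (-124) + (-126) = -516
Area = |Σ|/2 = 258.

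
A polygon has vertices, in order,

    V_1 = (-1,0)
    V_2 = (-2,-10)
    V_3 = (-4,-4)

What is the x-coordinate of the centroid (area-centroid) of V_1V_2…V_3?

-7/3

Apply the shoelace formula. First the cross-terms c_i = x_i·y_{i+1} − x_{i+1}·y_i:
  10, -32, -4  ⇒  2A = -26, A = -13.
Then Σ (x_i + x_{i+1})·c_i = 182, so x̄ = 182 / (6·(-13)) = -7/3.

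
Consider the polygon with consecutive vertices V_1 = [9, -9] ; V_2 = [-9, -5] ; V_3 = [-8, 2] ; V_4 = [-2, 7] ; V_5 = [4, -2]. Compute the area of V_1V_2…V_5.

Apply the shoelace (surveyor's) formula: 2A = Σ (x_i·y_{i+1} − x_{i+1}·y_i), indices taken mod 5.
Σ = (-126) + (-58) + (-52) + (-24) + (-18) = -278
Area = |Σ|/2 = 139.

139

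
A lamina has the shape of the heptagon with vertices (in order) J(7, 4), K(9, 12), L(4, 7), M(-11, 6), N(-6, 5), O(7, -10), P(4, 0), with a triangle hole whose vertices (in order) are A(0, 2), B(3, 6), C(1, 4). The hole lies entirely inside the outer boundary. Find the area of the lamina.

Outer boundary:
Σ = (48) + (15) + (101) + (-19) + (25) + (40) + (16) = 226
Area = |Σ|/2 = 113.
Hole:
Apply the surveyor's formula: 2A = Σ (x_i·y_{i+1} − x_{i+1}·y_i), indices taken mod 3.
Σ = (-6) + (6) + (2) = 2
Area = |Σ|/2 = 1.
Net area = 113 − 1 = 112.

112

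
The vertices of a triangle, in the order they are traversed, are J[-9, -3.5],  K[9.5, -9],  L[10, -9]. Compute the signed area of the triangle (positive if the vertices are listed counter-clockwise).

Apply the surveyor's formula: 2A = Σ (x_i·y_{i+1} − x_{i+1}·y_i), indices taken mod 3.
Σ = (114.25) + (4.5) + (-116) = 2.75
Signed area = Σ/2 = 1.375 (positive ⇒ counter-clockwise traversal).

1.375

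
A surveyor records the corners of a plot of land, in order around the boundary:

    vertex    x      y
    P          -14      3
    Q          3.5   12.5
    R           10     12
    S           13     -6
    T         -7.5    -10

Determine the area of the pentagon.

411

Apply Gauss's area formula: 2A = Σ (x_i·y_{i+1} − x_{i+1}·y_i), indices taken mod 5.
Σ = (-185.5) + (-83) + (-216) + (-175) + (-162.5) = -822
Area = |Σ|/2 = 411.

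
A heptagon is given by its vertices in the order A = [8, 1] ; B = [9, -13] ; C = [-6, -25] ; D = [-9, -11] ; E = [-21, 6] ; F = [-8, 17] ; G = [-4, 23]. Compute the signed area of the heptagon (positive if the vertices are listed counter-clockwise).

Apply the shoelace formula: 2A = Σ (x_i·y_{i+1} − x_{i+1}·y_i), indices taken mod 7.
Cross-terms: -113, -303, -159, -285, -309, -116, -188  ⇒  Σ = -1473
Signed area = Σ/2 = -736.5 (negative ⇒ clockwise traversal).

-736.5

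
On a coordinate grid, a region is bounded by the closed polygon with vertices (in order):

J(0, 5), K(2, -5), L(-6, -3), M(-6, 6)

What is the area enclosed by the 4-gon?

65

Apply the surveyor's formula: 2A = Σ (x_i·y_{i+1} − x_{i+1}·y_i), indices taken mod 4.
Σ = (-10) + (-36) + (-54) + (-30) = -130
Area = |Σ|/2 = 65.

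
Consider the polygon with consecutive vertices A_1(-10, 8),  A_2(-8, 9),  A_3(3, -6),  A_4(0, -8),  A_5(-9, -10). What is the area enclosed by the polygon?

Apply the shoelace formula: 2A = Σ (x_i·y_{i+1} − x_{i+1}·y_i), indices taken mod 5.
Cross-terms: -26, 21, -24, -72, -172  ⇒  Σ = -273
Area = |Σ|/2 = 136.5.

136.5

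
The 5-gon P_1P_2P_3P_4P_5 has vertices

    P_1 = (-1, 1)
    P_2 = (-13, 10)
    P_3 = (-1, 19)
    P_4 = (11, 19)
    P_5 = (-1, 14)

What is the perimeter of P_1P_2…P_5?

68

|P_1P_2| = √((-12)² + (9)²) = √225 = 15
|P_2P_3| = √((12)² + (9)²) = √225 = 15
|P_3P_4| = √((12)² + (0)²) = √144 = 12
|P_4P_5| = √((-12)² + (-5)²) = √169 = 13
|P_5P_1| = √((0)² + (-13)²) = √169 = 13
Perimeter = 15 + 15 + 12 + 13 + 13 = 68.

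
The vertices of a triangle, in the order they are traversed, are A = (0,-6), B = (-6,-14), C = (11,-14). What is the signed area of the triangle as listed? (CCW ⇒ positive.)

A→B: (0)(-14) − (-6)(-6) = -36
B→C: (-6)(-14) − (11)(-14) = 238
C→A: (11)(-6) − (0)(-14) = -66
Σ = 136
Signed area = Σ/2 = 68 (positive ⇒ counter-clockwise traversal).

68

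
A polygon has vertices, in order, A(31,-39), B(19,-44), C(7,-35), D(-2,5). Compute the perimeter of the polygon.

|AB| = √((-12)² + (-5)²) = √169 = 13
|BC| = √((-12)² + (9)²) = √225 = 15
|CD| = √((-9)² + (40)²) = √1681 = 41
|DA| = √((33)² + (-44)²) = √3025 = 55
Perimeter = 13 + 15 + 41 + 55 = 124.

124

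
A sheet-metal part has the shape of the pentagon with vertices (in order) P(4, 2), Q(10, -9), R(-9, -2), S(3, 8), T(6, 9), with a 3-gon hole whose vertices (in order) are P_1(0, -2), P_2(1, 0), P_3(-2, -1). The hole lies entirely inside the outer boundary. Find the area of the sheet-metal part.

131.5

Outer boundary:
Apply the shoelace (surveyor's) formula: 2A = Σ (x_i·y_{i+1} − x_{i+1}·y_i), indices taken mod 5.
Σ = (-56) + (-101) + (-66) + (-21) + (-24) = -268
Area = |Σ|/2 = 134.
Hole:
Apply Gauss's area formula: 2A = Σ (x_i·y_{i+1} − x_{i+1}·y_i), indices taken mod 3.
Σ = (2) + (-1) + (4) = 5
Area = |Σ|/2 = 2.5.
Net area = 134 − 2.5 = 131.5.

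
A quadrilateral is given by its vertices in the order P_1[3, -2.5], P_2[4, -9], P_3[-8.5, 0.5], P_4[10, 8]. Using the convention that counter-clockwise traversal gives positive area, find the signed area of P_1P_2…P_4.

Σ = (-17) + (-74.5) + (-73) + (-49) = -213.5
Signed area = Σ/2 = -106.75 (negative ⇒ clockwise traversal).

-106.75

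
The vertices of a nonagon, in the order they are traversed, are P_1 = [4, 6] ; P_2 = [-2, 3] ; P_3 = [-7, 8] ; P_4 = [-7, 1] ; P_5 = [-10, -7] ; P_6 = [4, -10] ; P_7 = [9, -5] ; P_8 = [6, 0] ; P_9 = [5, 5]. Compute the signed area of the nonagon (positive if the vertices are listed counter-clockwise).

202.5

Apply Gauss's area formula: 2A = Σ (x_i·y_{i+1} − x_{i+1}·y_i), indices taken mod 9.
P_1→P_2: (4)(3) − (-2)(6) = 24
P_2→P_3: (-2)(8) − (-7)(3) = 5
P_3→P_4: (-7)(1) − (-7)(8) = 49
P_4→P_5: (-7)(-7) − (-10)(1) = 59
P_5→P_6: (-10)(-10) − (4)(-7) = 128
P_6→P_7: (4)(-5) − (9)(-10) = 70
P_7→P_8: (9)(0) − (6)(-5) = 30
P_8→P_9: (6)(5) − (5)(0) = 30
P_9→P_1: (5)(6) − (4)(5) = 10
Σ = 405
Signed area = Σ/2 = 202.5 (positive ⇒ counter-clockwise traversal).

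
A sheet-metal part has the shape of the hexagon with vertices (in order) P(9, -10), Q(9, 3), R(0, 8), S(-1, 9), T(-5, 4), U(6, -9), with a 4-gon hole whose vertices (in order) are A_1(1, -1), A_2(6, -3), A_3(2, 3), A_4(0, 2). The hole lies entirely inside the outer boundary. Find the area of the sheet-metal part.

Outer boundary:
Apply the shoelace (surveyor's) formula: 2A = Σ (x_i·y_{i+1} − x_{i+1}·y_i), indices taken mod 6.
P→Q: (9)(3) − (9)(-10) = 117
Q→R: (9)(8) − (0)(3) = 72
R→S: (0)(9) − (-1)(8) = 8
S→T: (-1)(4) − (-5)(9) = 41
T→U: (-5)(-9) − (6)(4) = 21
U→P: (6)(-10) − (9)(-9) = 21
Σ = 280
Area = |Σ|/2 = 140.
Hole:
Apply the shoelace formula: 2A = Σ (x_i·y_{i+1} − x_{i+1}·y_i), indices taken mod 4.
Σ = (3) + (24) + (4) + (-2) = 29
Area = |Σ|/2 = 14.5.
Net area = 140 − 14.5 = 125.5.

125.5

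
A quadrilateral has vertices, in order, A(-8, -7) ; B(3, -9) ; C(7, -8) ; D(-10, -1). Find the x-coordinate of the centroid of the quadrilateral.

Apply Gauss's area formula. First the cross-terms c_i = x_i·y_{i+1} − x_{i+1}·y_i:
  93, 39, -87, 62  ⇒  2A = 107, A = 53.5.
Then Σ (x_i + x_{i+1})·c_i = -930, so x̄ = -930 / (6·53.5) = -310/107.

-310/107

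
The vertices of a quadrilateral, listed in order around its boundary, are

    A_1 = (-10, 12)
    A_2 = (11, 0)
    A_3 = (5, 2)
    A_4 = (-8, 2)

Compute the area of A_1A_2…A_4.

80

Apply Gauss's area formula: 2A = Σ (x_i·y_{i+1} − x_{i+1}·y_i), indices taken mod 4.
Σ = (-132) + (22) + (26) + (-76) = -160
Area = |Σ|/2 = 80.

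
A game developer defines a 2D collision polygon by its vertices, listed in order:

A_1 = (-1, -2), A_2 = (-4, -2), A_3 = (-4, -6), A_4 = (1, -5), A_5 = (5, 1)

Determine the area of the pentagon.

26.5

Apply Gauss's area formula: 2A = Σ (x_i·y_{i+1} − x_{i+1}·y_i), indices taken mod 5.
Σ = (-6) + (16) + (26) + (26) + (-9) = 53
Area = |Σ|/2 = 26.5.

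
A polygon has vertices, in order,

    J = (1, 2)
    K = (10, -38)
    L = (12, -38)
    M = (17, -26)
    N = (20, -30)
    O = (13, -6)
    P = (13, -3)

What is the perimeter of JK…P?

|JK| = √((9)² + (-40)²) = √1681 = 41
|KL| = √((2)² + (0)²) = √4 = 2
|LM| = √((5)² + (12)²) = √169 = 13
|MN| = √((3)² + (-4)²) = √25 = 5
|NO| = √((-7)² + (24)²) = √625 = 25
|OP| = √((0)² + (3)²) = √9 = 3
|PJ| = √((-12)² + (5)²) = √169 = 13
Perimeter = 41 + 2 + 13 + 5 + 25 + 3 + 13 = 102.

102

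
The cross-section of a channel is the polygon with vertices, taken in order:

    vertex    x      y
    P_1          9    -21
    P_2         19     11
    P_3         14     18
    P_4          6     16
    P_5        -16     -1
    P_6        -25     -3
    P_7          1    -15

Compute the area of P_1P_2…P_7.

783.5

Cross-terms: 498, 188, 116, 250, 23, 378, 114  ⇒  Σ = 1567
Area = |Σ|/2 = 783.5.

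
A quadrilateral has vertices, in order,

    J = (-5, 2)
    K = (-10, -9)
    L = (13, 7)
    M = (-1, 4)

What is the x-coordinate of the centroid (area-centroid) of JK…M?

-26/63

Apply the surveyor's formula. First the cross-terms c_i = x_i·y_{i+1} − x_{i+1}·y_i:
  65, 47, 59, 18  ⇒  2A = 189, A = 94.5.
Then Σ (x_i + x_{i+1})·c_i = -234, so x̄ = -234 / (6·94.5) = -26/63.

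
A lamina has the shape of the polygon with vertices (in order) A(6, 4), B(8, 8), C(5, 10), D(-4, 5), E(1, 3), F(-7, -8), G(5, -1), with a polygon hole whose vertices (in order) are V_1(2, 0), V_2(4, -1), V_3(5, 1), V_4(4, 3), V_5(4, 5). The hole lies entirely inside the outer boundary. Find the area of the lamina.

Outer boundary:
Apply the shoelace formula: 2A = Σ (x_i·y_{i+1} − x_{i+1}·y_i), indices taken mod 7.
Cross-terms: 16, 40, 65, -17, 13, 47, 26  ⇒  Σ = 190
Area = |Σ|/2 = 95.
Hole:
Σ = (-2) + (9) + (11) + (8) + (-10) = 16
Area = |Σ|/2 = 8.
Net area = 95 − 8 = 87.

87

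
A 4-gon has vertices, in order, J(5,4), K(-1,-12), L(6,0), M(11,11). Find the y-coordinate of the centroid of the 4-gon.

145/213

Apply the shoelace formula. First the cross-terms c_i = x_i·y_{i+1} − x_{i+1}·y_i:
  -56, 72, 66, -11  ⇒  2A = 71, A = 35.5.
Then Σ (y_i + y_{i+1})·c_i = 145, so ȳ = 145 / (6·35.5) = 145/213.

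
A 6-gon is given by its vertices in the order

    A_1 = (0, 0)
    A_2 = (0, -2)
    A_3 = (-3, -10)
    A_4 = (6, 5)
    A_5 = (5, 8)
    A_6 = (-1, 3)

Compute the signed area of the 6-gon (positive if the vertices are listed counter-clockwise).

Apply Gauss's area formula: 2A = Σ (x_i·y_{i+1} − x_{i+1}·y_i), indices taken mod 6.
Σ = (0) + (-6) + (45) + (23) + (23) + (0) = 85
Signed area = Σ/2 = 42.5 (positive ⇒ counter-clockwise traversal).

42.5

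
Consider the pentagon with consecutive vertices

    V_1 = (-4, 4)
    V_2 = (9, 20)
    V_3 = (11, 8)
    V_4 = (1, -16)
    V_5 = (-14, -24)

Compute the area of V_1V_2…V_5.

Σ = (-116) + (-148) + (-184) + (-248) + (-152) = -848
Area = |Σ|/2 = 424.

424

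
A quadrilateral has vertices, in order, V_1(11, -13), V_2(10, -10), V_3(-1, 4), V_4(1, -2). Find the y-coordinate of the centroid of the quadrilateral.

-41/9

Apply the surveyor's formula. First the cross-terms c_i = x_i·y_{i+1} − x_{i+1}·y_i:
  20, 30, -2, 9  ⇒  2A = 57, A = 28.5.
Then Σ (y_i + y_{i+1})·c_i = -779, so ȳ = -779 / (6·28.5) = -41/9.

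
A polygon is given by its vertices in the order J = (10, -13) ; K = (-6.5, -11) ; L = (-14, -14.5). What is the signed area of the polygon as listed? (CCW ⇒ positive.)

36.375

Apply the surveyor's formula: 2A = Σ (x_i·y_{i+1} − x_{i+1}·y_i), indices taken mod 3.
J→K: (10)(-11) − (-6.5)(-13) = -194.5
K→L: (-6.5)(-14.5) − (-14)(-11) = -59.75
L→J: (-14)(-13) − (10)(-14.5) = 327
Σ = 72.75
Signed area = Σ/2 = 36.375 (positive ⇒ counter-clockwise traversal).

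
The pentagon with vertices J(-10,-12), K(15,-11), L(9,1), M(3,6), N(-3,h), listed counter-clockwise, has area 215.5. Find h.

-6

The doubled signed area Σ (x_i y_{i+1} − x_{i+1} y_i) is linear in h.
With h=0 it equals 509; the coefficient of h is 13 (from the two edges through N).
So 13·h + 509 = 2·215.5 = 431 ⇒ h = -6.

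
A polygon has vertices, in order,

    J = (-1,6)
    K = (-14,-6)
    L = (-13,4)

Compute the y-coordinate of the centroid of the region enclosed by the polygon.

4/3

Apply the surveyor's formula. First the cross-terms c_i = x_i·y_{i+1} − x_{i+1}·y_i:
  90, -134, -74  ⇒  2A = -118, A = -59.
Then Σ (y_i + y_{i+1})·c_i = -472, so ȳ = -472 / (6·(-59)) = 4/3.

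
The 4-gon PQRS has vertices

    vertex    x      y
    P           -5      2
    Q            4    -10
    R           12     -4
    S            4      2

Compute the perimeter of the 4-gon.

44

|PQ| = √((9)² + (-12)²) = √225 = 15
|QR| = √((8)² + (6)²) = √100 = 10
|RS| = √((-8)² + (6)²) = √100 = 10
|SP| = √((-9)² + (0)²) = √81 = 9
Perimeter = 15 + 10 + 10 + 9 = 44.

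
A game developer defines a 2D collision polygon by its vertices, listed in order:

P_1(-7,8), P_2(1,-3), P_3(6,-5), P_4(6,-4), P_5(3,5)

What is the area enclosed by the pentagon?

66.5

Apply the shoelace (surveyor's) formula: 2A = Σ (x_i·y_{i+1} − x_{i+1}·y_i), indices taken mod 5.
Σ = (13) + (13) + (6) + (42) + (59) = 133
Area = |Σ|/2 = 66.5.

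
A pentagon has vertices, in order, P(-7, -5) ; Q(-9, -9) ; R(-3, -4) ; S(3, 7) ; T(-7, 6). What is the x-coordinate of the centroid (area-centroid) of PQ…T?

-871/243

Apply the shoelace (surveyor's) formula. First the cross-terms c_i = x_i·y_{i+1} − x_{i+1}·y_i:
  18, 9, -9, 67, 77  ⇒  2A = 162, A = 81.
Then Σ (x_i + x_{i+1})·c_i = -1742, so x̄ = -1742 / (6·81) = -871/243.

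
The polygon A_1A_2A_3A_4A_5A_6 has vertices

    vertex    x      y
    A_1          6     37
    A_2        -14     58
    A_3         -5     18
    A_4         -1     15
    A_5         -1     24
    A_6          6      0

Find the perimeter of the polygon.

146

|A_1A_2| = √((-20)² + (21)²) = √841 = 29
|A_2A_3| = √((9)² + (-40)²) = √1681 = 41
|A_3A_4| = √((4)² + (-3)²) = √25 = 5
|A_4A_5| = √((0)² + (9)²) = √81 = 9
|A_5A_6| = √((7)² + (-24)²) = √625 = 25
|A_6A_1| = √((0)² + (37)²) = √1369 = 37
Perimeter = 29 + 41 + 5 + 9 + 25 + 37 = 146.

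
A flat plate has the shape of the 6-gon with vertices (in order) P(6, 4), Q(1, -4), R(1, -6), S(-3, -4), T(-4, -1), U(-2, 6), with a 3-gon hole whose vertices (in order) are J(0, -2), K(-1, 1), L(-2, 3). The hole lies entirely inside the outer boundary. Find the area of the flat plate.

Outer boundary:
Apply the shoelace (surveyor's) formula: 2A = Σ (x_i·y_{i+1} − x_{i+1}·y_i), indices taken mod 6.
Σ = (-28) + (-2) + (-22) + (-13) + (-26) + (-44) = -135
Area = |Σ|/2 = 67.5.
Hole:
Σ = (-2) + (-1) + (4) = 1
Area = |Σ|/2 = 0.5.
Net area = 67.5 − 0.5 = 67.

67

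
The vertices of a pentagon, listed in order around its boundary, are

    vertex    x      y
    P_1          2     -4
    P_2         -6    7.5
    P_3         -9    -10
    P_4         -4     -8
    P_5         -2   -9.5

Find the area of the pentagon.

Apply the shoelace formula: 2A = Σ (x_i·y_{i+1} − x_{i+1}·y_i), indices taken mod 5.
P_1→P_2: (2)(7.5) − (-6)(-4) = -9
P_2→P_3: (-6)(-10) − (-9)(7.5) = 127.5
P_3→P_4: (-9)(-8) − (-4)(-10) = 32
P_4→P_5: (-4)(-9.5) − (-2)(-8) = 22
P_5→P_1: (-2)(-4) − (2)(-9.5) = 27
Σ = 199.5
Area = |Σ|/2 = 99.75.

99.75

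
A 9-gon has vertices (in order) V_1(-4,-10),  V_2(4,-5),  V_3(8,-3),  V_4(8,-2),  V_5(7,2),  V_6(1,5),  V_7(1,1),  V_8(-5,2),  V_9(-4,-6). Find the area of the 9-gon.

Apply the shoelace formula: 2A = Σ (x_i·y_{i+1} − x_{i+1}·y_i), indices taken mod 9.
Σ = (60) + (28) + (8) + (30) + (33) + (-4) + (7) + (38) + (16) = 216
Area = |Σ|/2 = 108.

108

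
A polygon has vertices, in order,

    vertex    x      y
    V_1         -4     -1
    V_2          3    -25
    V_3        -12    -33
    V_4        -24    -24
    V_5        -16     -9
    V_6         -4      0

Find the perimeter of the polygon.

90

|V_1V_2| = √((7)² + (-24)²) = √625 = 25
|V_2V_3| = √((-15)² + (-8)²) = √289 = 17
|V_3V_4| = √((-12)² + (9)²) = √225 = 15
|V_4V_5| = √((8)² + (15)²) = √289 = 17
|V_5V_6| = √((12)² + (9)²) = √225 = 15
|V_6V_1| = √((0)² + (-1)²) = √1 = 1
Perimeter = 25 + 17 + 15 + 17 + 15 + 1 = 90.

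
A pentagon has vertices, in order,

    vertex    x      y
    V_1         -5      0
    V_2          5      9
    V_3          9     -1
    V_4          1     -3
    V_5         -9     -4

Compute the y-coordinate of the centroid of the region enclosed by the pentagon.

173/156

Apply the shoelace formula. First the cross-terms c_i = x_i·y_{i+1} − x_{i+1}·y_i:
  -45, -86, -26, -31, -20  ⇒  2A = -208, A = -104.
Then Σ (y_i + y_{i+1})·c_i = -692, so ȳ = -692 / (6·(-104)) = 173/156.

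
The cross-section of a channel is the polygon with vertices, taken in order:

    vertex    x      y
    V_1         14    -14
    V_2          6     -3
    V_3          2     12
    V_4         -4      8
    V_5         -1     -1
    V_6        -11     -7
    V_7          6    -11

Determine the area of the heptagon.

212.5

Apply the shoelace (surveyor's) formula: 2A = Σ (x_i·y_{i+1} − x_{i+1}·y_i), indices taken mod 7.
Σ = (42) + (78) + (64) + (12) + (-4) + (163) + (70) = 425
Area = |Σ|/2 = 212.5.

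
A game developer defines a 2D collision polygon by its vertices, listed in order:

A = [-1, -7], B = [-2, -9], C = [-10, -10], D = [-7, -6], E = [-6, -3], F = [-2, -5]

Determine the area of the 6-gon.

33.5

Σ = (-5) + (-70) + (-10) + (-15) + (24) + (9) = -67
Area = |Σ|/2 = 33.5.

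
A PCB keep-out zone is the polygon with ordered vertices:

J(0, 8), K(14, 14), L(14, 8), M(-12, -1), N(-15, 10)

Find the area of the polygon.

Apply the shoelace formula: 2A = Σ (x_i·y_{i+1} − x_{i+1}·y_i), indices taken mod 5.
Σ = (-112) + (-84) + (82) + (-135) + (-120) = -369
Area = |Σ|/2 = 184.5.

184.5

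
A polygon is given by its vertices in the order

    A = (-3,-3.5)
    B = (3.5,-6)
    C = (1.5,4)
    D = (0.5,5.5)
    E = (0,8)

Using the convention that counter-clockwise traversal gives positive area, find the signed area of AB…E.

43.75

Apply the shoelace formula: 2A = Σ (x_i·y_{i+1} − x_{i+1}·y_i), indices taken mod 5.
A→B: (-3)(-6) − (3.5)(-3.5) = 30.25
B→C: (3.5)(4) − (1.5)(-6) = 23
C→D: (1.5)(5.5) − (0.5)(4) = 6.25
D→E: (0.5)(8) − (0)(5.5) = 4
E→A: (0)(-3.5) − (-3)(8) = 24
Σ = 87.5
Signed area = Σ/2 = 43.75 (positive ⇒ counter-clockwise traversal).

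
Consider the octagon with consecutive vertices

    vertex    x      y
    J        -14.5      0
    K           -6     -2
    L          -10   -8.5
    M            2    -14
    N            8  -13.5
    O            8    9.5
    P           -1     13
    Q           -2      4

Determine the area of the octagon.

339.75

Apply the shoelace (surveyor's) formula: 2A = Σ (x_i·y_{i+1} − x_{i+1}·y_i), indices taken mod 8.
Σ = (29) + (31) + (157) + (85) + (184) + (113.5) + (22) + (58) = 679.5
Area = |Σ|/2 = 339.75.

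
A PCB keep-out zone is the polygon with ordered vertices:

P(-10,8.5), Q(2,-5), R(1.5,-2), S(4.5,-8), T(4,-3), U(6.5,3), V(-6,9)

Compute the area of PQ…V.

99.5

Apply the shoelace (surveyor's) formula: 2A = Σ (x_i·y_{i+1} − x_{i+1}·y_i), indices taken mod 7.
Σ = (33) + (3.5) + (-3) + (18.5) + (31.5) + (76.5) + (39) = 199
Area = |Σ|/2 = 99.5.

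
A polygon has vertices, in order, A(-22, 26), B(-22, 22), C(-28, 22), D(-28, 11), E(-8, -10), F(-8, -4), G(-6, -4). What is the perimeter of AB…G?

92

|AB| = √((0)² + (-4)²) = √16 = 4
|BC| = √((-6)² + (0)²) = √36 = 6
|CD| = √((0)² + (-11)²) = √121 = 11
|DE| = √((20)² + (-21)²) = √841 = 29
|EF| = √((0)² + (6)²) = √36 = 6
|FG| = √((2)² + (0)²) = √4 = 2
|GA| = √((-16)² + (30)²) = √1156 = 34
Perimeter = 4 + 6 + 11 + 29 + 6 + 2 + 34 = 92.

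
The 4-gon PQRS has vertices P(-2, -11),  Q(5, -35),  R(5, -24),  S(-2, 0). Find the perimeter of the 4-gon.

|PQ| = √((7)² + (-24)²) = √625 = 25
|QR| = √((0)² + (11)²) = √121 = 11
|RS| = √((-7)² + (24)²) = √625 = 25
|SP| = √((0)² + (-11)²) = √121 = 11
Perimeter = 25 + 11 + 25 + 11 = 72.

72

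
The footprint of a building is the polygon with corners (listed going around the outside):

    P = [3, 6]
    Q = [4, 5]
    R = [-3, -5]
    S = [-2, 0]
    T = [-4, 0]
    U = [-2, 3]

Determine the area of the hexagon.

28.5

Cross-terms: -9, -5, -10, 0, -12, -21  ⇒  Σ = -57
Area = |Σ|/2 = 28.5.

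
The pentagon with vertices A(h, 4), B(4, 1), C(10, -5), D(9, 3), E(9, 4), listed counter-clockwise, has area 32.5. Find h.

Write out the shoelace sum; only the two edges meeting at A involve h:
2·Area = [(9·4 − h·4) + (h·1 − 4·4)] + 54
       = -3·h + 74 = 65
⇒ h = 3.

3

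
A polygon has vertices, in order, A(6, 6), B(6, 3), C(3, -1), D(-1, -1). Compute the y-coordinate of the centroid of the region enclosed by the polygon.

184/111

Apply the shoelace (surveyor's) formula. First the cross-terms c_i = x_i·y_{i+1} − x_{i+1}·y_i:
  -18, -15, -4, 0  ⇒  2A = -37, A = -18.5.
Then Σ (y_i + y_{i+1})·c_i = -184, so ȳ = -184 / (6·(-18.5)) = 184/111.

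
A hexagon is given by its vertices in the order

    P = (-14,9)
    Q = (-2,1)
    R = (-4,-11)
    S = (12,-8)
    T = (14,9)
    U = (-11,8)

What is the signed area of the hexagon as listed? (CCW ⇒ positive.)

319

Σ = (4) + (26) + (164) + (220) + (211) + (13) = 638
Signed area = Σ/2 = 319 (positive ⇒ counter-clockwise traversal).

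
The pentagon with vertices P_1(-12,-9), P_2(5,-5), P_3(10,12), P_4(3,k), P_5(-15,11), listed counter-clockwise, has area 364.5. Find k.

The doubled signed area Σ (x_i y_{i+1} − x_{i+1} y_i) is linear in k.
With k=0 it equals 479; the coefficient of k is 25 (from the two edges through P_4).
So 25·k + 479 = 2·364.5 = 729 ⇒ k = 10.

10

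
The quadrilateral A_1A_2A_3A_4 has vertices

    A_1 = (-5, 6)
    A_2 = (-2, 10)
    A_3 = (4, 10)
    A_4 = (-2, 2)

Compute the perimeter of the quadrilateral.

|A_1A_2| = √((3)² + (4)²) = √25 = 5
|A_2A_3| = √((6)² + (0)²) = √36 = 6
|A_3A_4| = √((-6)² + (-8)²) = √100 = 10
|A_4A_1| = √((-3)² + (4)²) = √25 = 5
Perimeter = 5 + 6 + 10 + 5 = 26.

26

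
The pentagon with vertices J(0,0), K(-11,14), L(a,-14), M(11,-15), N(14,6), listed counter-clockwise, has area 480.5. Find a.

-13

Write out the shoelace sum; only the two edges meeting at L involve a:
2·Area = [((-11)·(-14) − a·14) + (a·(-15) − 11·(-14))] + 276
       = -29·a + 584 = 961
⇒ a = -13.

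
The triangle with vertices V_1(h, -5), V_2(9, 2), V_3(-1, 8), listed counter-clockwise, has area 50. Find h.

4

The doubled signed area Σ (x_i y_{i+1} − x_{i+1} y_i) is linear in h.
With h=0 it equals 124; the coefficient of h is -6 (from the two edges through V_1).
So -6·h + 124 = 2·50 = 100 ⇒ h = 4.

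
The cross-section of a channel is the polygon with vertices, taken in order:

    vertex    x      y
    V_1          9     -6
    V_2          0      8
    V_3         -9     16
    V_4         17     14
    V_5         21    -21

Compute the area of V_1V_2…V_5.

421

Σ = (72) + (72) + (-398) + (-651) + (63) = -842
Area = |Σ|/2 = 421.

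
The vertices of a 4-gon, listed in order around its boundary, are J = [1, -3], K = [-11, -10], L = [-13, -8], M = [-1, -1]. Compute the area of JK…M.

38

Apply the shoelace formula: 2A = Σ (x_i·y_{i+1} − x_{i+1}·y_i), indices taken mod 4.
J→K: (1)(-10) − (-11)(-3) = -43
K→L: (-11)(-8) − (-13)(-10) = -42
L→M: (-13)(-1) − (-1)(-8) = 5
M→J: (-1)(-3) − (1)(-1) = 4
Σ = -76
Area = |Σ|/2 = 38.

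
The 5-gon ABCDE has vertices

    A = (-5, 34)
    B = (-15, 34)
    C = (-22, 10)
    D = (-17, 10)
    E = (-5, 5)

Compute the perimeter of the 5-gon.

82

|AB| = √((-10)² + (0)²) = √100 = 10
|BC| = √((-7)² + (-24)²) = √625 = 25
|CD| = √((5)² + (0)²) = √25 = 5
|DE| = √((12)² + (-5)²) = √169 = 13
|EA| = √((0)² + (29)²) = √841 = 29
Perimeter = 10 + 25 + 5 + 13 + 29 = 82.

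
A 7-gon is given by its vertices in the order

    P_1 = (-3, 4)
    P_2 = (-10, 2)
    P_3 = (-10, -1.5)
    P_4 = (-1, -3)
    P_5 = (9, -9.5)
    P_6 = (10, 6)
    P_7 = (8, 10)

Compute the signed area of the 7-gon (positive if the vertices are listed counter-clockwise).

Apply the surveyor's formula: 2A = Σ (x_i·y_{i+1} − x_{i+1}·y_i), indices taken mod 7.
Σ = (34) + (35) + (28.5) + (36.5) + (149) + (52) + (62) = 397
Signed area = Σ/2 = 198.5 (positive ⇒ counter-clockwise traversal).

198.5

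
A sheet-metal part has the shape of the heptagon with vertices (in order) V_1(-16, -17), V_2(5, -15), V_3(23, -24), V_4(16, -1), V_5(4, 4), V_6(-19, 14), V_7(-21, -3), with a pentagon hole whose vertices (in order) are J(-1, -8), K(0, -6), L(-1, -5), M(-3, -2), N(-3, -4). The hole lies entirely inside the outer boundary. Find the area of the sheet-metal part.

Outer boundary:
Σ = (325) + (225) + (361) + (68) + (132) + (351) + (309) = 1771
Area = |Σ|/2 = 885.5.
Hole:
Cross-terms: 6, -6, -13, 6, 20  ⇒  Σ = 13
Area = |Σ|/2 = 6.5.
Net area = 885.5 − 6.5 = 879.

879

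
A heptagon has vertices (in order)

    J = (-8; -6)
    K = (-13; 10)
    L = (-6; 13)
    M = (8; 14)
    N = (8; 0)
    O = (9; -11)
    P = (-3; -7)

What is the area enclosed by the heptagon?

394.5

Cross-terms: -158, -109, -188, -112, -88, -96, -38  ⇒  Σ = -789
Area = |Σ|/2 = 394.5.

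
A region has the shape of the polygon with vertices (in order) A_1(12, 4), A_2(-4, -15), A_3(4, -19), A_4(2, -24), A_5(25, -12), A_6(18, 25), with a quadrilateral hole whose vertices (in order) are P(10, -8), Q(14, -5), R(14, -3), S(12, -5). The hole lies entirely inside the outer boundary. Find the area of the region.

Outer boundary:
Apply Gauss's area formula: 2A = Σ (x_i·y_{i+1} − x_{i+1}·y_i), indices taken mod 6.
Σ = (-164) + (136) + (-58) + (576) + (841) + (-228) = 1103
Area = |Σ|/2 = 551.5.
Hole:
Apply Gauss's area formula: 2A = Σ (x_i·y_{i+1} − x_{i+1}·y_i), indices taken mod 4.
Σ = (62) + (28) + (-34) + (-46) = 10
Area = |Σ|/2 = 5.
Net area = 551.5 − 5 = 546.5.

546.5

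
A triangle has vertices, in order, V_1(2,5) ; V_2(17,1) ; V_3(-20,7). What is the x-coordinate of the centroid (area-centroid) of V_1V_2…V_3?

Apply the shoelace formula. First the cross-terms c_i = x_i·y_{i+1} − x_{i+1}·y_i:
  -83, 139, -114  ⇒  2A = -58, A = -29.
Then Σ (x_i + x_{i+1})·c_i = 58, so x̄ = 58 / (6·(-29)) = -1/3.

-1/3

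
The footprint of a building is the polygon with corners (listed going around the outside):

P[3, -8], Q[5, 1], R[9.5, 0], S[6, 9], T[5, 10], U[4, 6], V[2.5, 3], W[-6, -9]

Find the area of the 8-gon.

Apply the shoelace formula: 2A = Σ (x_i·y_{i+1} − x_{i+1}·y_i), indices taken mod 8.
Cross-terms: 43, -9.5, 85.5, 15, -10, -3, -4.5, 75  ⇒  Σ = 191.5
Area = |Σ|/2 = 95.75.

95.75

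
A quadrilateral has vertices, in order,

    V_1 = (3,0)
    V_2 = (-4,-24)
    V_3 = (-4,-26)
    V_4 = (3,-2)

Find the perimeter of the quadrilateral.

|V_1V_2| = √((-7)² + (-24)²) = √625 = 25
|V_2V_3| = √((0)² + (-2)²) = √4 = 2
|V_3V_4| = √((7)² + (24)²) = √625 = 25
|V_4V_1| = √((0)² + (2)²) = √4 = 2
Perimeter = 25 + 2 + 25 + 2 = 54.

54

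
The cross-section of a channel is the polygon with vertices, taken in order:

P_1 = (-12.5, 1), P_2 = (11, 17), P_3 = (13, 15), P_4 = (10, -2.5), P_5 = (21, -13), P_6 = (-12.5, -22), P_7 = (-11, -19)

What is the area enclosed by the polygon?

708.5

Apply Gauss's area formula: 2A = Σ (x_i·y_{i+1} − x_{i+1}·y_i), indices taken mod 7.
Σ = (-223.5) + (-56) + (-182.5) + (-77.5) + (-624.5) + (-4.5) + (-248.5) = -1417
Area = |Σ|/2 = 708.5.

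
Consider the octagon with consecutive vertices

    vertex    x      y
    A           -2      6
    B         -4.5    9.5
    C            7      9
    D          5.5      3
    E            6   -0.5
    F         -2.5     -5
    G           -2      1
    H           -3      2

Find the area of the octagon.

A→B: (-2)(9.5) − (-4.5)(6) = 8
B→C: (-4.5)(9) − (7)(9.5) = -107
C→D: (7)(3) − (5.5)(9) = -28.5
D→E: (5.5)(-0.5) − (6)(3) = -20.75
E→F: (6)(-5) − (-2.5)(-0.5) = -31.25
F→G: (-2.5)(1) − (-2)(-5) = -12.5
G→H: (-2)(2) − (-3)(1) = -1
H→A: (-3)(6) − (-2)(2) = -14
Σ = -207
Area = |Σ|/2 = 103.5.

103.5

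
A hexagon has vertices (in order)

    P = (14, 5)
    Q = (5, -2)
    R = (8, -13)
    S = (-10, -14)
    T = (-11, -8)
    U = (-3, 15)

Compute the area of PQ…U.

Apply the surveyor's formula: 2A = Σ (x_i·y_{i+1} − x_{i+1}·y_i), indices taken mod 6.
Σ = (-53) + (-49) + (-242) + (-74) + (-189) + (-225) = -832
Area = |Σ|/2 = 416.

416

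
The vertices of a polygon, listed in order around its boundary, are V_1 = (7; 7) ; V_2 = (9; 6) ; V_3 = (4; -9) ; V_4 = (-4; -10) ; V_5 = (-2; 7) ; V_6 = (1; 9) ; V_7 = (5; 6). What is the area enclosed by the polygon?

Apply the shoelace (surveyor's) formula: 2A = Σ (x_i·y_{i+1} − x_{i+1}·y_i), indices taken mod 7.
Σ = (-21) + (-105) + (-76) + (-48) + (-25) + (-39) + (-7) = -321
Area = |Σ|/2 = 160.5.

160.5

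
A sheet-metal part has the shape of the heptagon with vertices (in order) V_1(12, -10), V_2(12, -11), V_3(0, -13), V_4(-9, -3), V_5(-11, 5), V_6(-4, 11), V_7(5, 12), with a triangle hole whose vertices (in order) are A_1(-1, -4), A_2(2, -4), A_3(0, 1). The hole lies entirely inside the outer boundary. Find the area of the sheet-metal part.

373

Outer boundary:
Apply the shoelace (surveyor's) formula: 2A = Σ (x_i·y_{i+1} − x_{i+1}·y_i), indices taken mod 7.
Σ = (-12) + (-156) + (-117) + (-78) + (-101) + (-103) + (-194) = -761
Area = |Σ|/2 = 380.5.
Hole:
Apply Gauss's area formula: 2A = Σ (x_i·y_{i+1} − x_{i+1}·y_i), indices taken mod 3.
Cross-terms: 12, 2, 1  ⇒  Σ = 15
Area = |Σ|/2 = 7.5.
Net area = 380.5 − 7.5 = 373.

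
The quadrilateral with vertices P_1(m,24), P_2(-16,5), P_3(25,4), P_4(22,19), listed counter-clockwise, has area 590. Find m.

-5

The doubled signed area Σ (x_i y_{i+1} − x_{i+1} y_i) is linear in m.
With m=0 it equals 1110; the coefficient of m is -14 (from the two edges through P_1).
So -14·m + 1110 = 2·590 = 1180 ⇒ m = -5.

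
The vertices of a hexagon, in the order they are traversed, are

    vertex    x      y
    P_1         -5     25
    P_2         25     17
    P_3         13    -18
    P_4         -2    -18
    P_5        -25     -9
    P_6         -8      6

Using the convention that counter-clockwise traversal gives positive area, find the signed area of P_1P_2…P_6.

-1237.5

Apply the shoelace (surveyor's) formula: 2A = Σ (x_i·y_{i+1} − x_{i+1}·y_i), indices taken mod 6.
Σ = (-710) + (-671) + (-270) + (-432) + (-222) + (-170) = -2475
Signed area = Σ/2 = -1237.5 (negative ⇒ clockwise traversal).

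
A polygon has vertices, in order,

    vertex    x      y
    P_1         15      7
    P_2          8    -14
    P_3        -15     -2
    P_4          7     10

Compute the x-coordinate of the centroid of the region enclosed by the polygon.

70/27

Apply the surveyor's formula. First the cross-terms c_i = x_i·y_{i+1} − x_{i+1}·y_i:
  -266, -226, -136, -101  ⇒  2A = -729, A = -364.5.
Then Σ (x_i + x_{i+1})·c_i = -5670, so x̄ = -5670 / (6·(-364.5)) = 70/27.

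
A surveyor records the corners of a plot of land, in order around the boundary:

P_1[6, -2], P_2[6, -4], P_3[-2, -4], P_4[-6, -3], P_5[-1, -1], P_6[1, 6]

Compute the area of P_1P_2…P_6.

51

Apply the shoelace (surveyor's) formula: 2A = Σ (x_i·y_{i+1} − x_{i+1}·y_i), indices taken mod 6.
Σ = (-12) + (-32) + (-18) + (3) + (-5) + (-38) = -102
Area = |Σ|/2 = 51.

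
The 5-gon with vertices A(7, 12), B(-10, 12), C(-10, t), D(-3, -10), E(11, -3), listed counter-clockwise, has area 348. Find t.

0

The doubled signed area Σ (x_i y_{i+1} − x_{i+1} y_i) is linear in t.
With t=0 it equals 696; the coefficient of t is -7 (from the two edges through C).
So -7·t + 696 = 2·348 = 696 ⇒ t = 0.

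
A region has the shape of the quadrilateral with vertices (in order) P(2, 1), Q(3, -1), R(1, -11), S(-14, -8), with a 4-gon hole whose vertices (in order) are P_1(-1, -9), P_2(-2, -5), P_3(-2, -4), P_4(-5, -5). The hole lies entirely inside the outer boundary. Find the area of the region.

91

Outer boundary:
Apply the shoelace (surveyor's) formula: 2A = Σ (x_i·y_{i+1} − x_{i+1}·y_i), indices taken mod 4.
Σ = (-5) + (-32) + (-162) + (2) = -197
Area = |Σ|/2 = 98.5.
Hole:
Σ = (-13) + (-2) + (-10) + (40) = 15
Area = |Σ|/2 = 7.5.
Net area = 98.5 − 7.5 = 91.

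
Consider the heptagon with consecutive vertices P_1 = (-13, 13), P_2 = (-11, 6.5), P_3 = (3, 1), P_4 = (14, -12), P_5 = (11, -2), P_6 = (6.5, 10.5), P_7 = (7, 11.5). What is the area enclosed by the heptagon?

Apply the surveyor's formula: 2A = Σ (x_i·y_{i+1} − x_{i+1}·y_i), indices taken mod 7.
Σ = (58.5) + (-30.5) + (-50) + (104) + (128.5) + (1.25) + (240.5) = 452.25
Area = |Σ|/2 = 226.125.

226.125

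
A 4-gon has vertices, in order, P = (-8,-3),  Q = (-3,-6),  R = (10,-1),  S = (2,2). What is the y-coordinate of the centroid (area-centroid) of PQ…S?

-130/67

Apply the surveyor's formula. First the cross-terms c_i = x_i·y_{i+1} − x_{i+1}·y_i:
  39, 63, 22, 10  ⇒  2A = 134, A = 67.
Then Σ (y_i + y_{i+1})·c_i = -780, so ȳ = -780 / (6·67) = -130/67.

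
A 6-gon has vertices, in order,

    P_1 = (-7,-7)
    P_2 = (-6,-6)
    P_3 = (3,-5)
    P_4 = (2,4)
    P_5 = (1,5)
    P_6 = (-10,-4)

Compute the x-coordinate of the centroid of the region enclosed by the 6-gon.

Apply the shoelace (surveyor's) formula. First the cross-terms c_i = x_i·y_{i+1} − x_{i+1}·y_i:
  0, 48, 22, 6, 46, 42  ⇒  2A = 164, A = 82.
Then Σ (x_i + x_{i+1})·c_i = -1144, so x̄ = -1144 / (6·82) = -286/123.

-286/123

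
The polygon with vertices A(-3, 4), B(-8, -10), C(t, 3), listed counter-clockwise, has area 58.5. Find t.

Write out the shoelace sum; only the two edges meeting at C involve t:
2·Area = [((-8)·3 − t·(-10)) + (t·4 − (-3)·3)] + 62
       = 14·t + 47 = 117
⇒ t = 5.

5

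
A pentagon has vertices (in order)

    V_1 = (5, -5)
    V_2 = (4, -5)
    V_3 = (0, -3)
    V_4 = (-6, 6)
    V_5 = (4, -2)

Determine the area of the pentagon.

28.5

Apply Gauss's area formula: 2A = Σ (x_i·y_{i+1} − x_{i+1}·y_i), indices taken mod 5.
Cross-terms: -5, -12, -18, -12, -10  ⇒  Σ = -57
Area = |Σ|/2 = 28.5.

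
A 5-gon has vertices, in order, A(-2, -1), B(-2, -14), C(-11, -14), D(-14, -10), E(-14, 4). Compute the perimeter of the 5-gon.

54

|AB| = √((0)² + (-13)²) = √169 = 13
|BC| = √((-9)² + (0)²) = √81 = 9
|CD| = √((-3)² + (4)²) = √25 = 5
|DE| = √((0)² + (14)²) = √196 = 14
|EA| = √((12)² + (-5)²) = √169 = 13
Perimeter = 13 + 9 + 5 + 14 + 13 = 54.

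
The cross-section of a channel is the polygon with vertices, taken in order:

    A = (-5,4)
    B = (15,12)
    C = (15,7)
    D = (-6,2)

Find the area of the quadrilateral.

68.5

Apply the shoelace formula: 2A = Σ (x_i·y_{i+1} − x_{i+1}·y_i), indices taken mod 4.
Cross-terms: -120, -75, 72, -14  ⇒  Σ = -137
Area = |Σ|/2 = 68.5.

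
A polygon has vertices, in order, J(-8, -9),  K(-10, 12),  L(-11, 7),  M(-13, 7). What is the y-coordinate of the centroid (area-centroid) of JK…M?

470/189

Apply the shoelace (surveyor's) formula. First the cross-terms c_i = x_i·y_{i+1} − x_{i+1}·y_i:
  -186, 62, 14, 173  ⇒  2A = 63, A = 31.5.
Then Σ (y_i + y_{i+1})·c_i = 470, so ȳ = 470 / (6·31.5) = 470/189.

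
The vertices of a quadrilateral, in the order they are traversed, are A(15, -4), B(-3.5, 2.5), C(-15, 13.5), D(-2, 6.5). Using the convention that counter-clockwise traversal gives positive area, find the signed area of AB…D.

Apply the surveyor's formula: 2A = Σ (x_i·y_{i+1} − x_{i+1}·y_i), indices taken mod 4.
Σ = (23.5) + (-9.75) + (-70.5) + (-89.5) = -146.25
Signed area = Σ/2 = -73.125 (negative ⇒ clockwise traversal).

-73.125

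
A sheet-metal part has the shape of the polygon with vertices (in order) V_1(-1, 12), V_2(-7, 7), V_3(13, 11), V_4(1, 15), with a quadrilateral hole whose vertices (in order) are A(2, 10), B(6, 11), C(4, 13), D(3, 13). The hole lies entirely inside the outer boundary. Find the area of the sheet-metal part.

53.5

Outer boundary:
Apply the surveyor's formula: 2A = Σ (x_i·y_{i+1} − x_{i+1}·y_i), indices taken mod 4.
V_1→V_2: (-1)(7) − (-7)(12) = 77
V_2→V_3: (-7)(11) − (13)(7) = -168
V_3→V_4: (13)(15) − (1)(11) = 184
V_4→V_1: (1)(12) − (-1)(15) = 27
Σ = 120
Area = |Σ|/2 = 60.
Hole:
Σ = (-38) + (34) + (13) + (4) = 13
Area = |Σ|/2 = 6.5.
Net area = 60 − 6.5 = 53.5.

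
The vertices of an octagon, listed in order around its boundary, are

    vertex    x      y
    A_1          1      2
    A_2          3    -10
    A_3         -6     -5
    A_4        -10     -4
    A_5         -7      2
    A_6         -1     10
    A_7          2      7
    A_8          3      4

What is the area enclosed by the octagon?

Apply Gauss's area formula: 2A = Σ (x_i·y_{i+1} − x_{i+1}·y_i), indices taken mod 8.
A_1→A_2: (1)(-10) − (3)(2) = -16
A_2→A_3: (3)(-5) − (-6)(-10) = -75
A_3→A_4: (-6)(-4) − (-10)(-5) = -26
A_4→A_5: (-10)(2) − (-7)(-4) = -48
A_5→A_6: (-7)(10) − (-1)(2) = -68
A_6→A_7: (-1)(7) − (2)(10) = -27
A_7→A_8: (2)(4) − (3)(7) = -13
A_8→A_1: (3)(2) − (1)(4) = 2
Σ = -271
Area = |Σ|/2 = 135.5.

135.5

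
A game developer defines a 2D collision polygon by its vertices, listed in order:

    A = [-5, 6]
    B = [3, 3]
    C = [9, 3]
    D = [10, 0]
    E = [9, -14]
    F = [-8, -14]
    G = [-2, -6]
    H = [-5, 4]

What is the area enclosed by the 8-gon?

243.5

Σ = (-33) + (-18) + (-30) + (-140) + (-238) + (20) + (-38) + (-10) = -487
Area = |Σ|/2 = 243.5.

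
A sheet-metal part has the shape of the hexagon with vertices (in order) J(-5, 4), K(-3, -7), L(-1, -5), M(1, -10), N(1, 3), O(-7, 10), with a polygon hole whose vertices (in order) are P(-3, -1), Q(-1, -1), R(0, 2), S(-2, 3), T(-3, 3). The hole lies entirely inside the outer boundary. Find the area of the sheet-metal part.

58.5

Outer boundary:
Apply the shoelace (surveyor's) formula: 2A = Σ (x_i·y_{i+1} − x_{i+1}·y_i), indices taken mod 6.
Cross-terms: 47, 8, 15, 13, 31, 22  ⇒  Σ = 136
Area = |Σ|/2 = 68.
Hole:
Apply the surveyor's formula: 2A = Σ (x_i·y_{i+1} − x_{i+1}·y_i), indices taken mod 5.
Cross-terms: 2, -2, 4, 3, 12  ⇒  Σ = 19
Area = |Σ|/2 = 9.5.
Net area = 68 − 9.5 = 58.5.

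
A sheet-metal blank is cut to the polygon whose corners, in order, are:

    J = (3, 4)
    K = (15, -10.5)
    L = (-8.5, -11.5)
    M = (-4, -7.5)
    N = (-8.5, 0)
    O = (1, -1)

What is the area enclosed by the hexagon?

Σ = (-91.5) + (-261.75) + (17.75) + (-63.75) + (8.5) + (7) = -383.75
Area = |Σ|/2 = 191.875.

191.875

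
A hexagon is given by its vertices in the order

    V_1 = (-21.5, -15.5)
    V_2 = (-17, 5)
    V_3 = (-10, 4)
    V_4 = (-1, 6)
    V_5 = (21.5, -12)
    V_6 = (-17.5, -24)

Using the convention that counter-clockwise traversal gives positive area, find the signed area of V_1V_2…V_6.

V_1→V_2: (-21.5)(5) − (-17)(-15.5) = -371
V_2→V_3: (-17)(4) − (-10)(5) = -18
V_3→V_4: (-10)(6) − (-1)(4) = -56
V_4→V_5: (-1)(-12) − (21.5)(6) = -117
V_5→V_6: (21.5)(-24) − (-17.5)(-12) = -726
V_6→V_1: (-17.5)(-15.5) − (-21.5)(-24) = -244.75
Σ = -1532.75
Signed area = Σ/2 = -766.375 (negative ⇒ clockwise traversal).

-766.375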